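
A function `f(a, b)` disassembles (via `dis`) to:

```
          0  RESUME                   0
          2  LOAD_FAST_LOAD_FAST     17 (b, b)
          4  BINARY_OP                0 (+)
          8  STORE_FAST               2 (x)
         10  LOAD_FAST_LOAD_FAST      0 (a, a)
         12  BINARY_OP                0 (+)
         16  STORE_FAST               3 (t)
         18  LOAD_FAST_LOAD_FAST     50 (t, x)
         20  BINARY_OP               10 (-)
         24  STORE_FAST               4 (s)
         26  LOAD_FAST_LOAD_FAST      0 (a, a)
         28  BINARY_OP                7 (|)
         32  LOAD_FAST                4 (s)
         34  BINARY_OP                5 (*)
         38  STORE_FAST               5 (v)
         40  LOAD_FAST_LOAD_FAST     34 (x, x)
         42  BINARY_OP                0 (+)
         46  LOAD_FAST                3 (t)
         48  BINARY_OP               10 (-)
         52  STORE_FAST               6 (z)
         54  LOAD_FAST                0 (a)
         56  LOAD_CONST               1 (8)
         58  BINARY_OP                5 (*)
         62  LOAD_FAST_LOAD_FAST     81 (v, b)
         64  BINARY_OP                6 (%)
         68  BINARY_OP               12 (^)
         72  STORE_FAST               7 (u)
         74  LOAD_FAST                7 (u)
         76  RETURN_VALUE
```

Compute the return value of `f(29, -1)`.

232

LOAD_FAST_LOAD_FAST b,b → push -1,-1. Stack: [-1, -1]
BINARY_OP + → -1 + -1 = -2. Stack: [-2]
STORE_FAST x → x=-2. Stack: []
LOAD_FAST_LOAD_FAST a,a → push 29,29. Stack: [29, 29]
BINARY_OP + → 29 + 29 = 58. Stack: [58]
STORE_FAST t → t=58. Stack: []
LOAD_FAST_LOAD_FAST t,x → push 58,-2. Stack: [58, -2]
BINARY_OP - → 58 - -2 = 60. Stack: [60]
STORE_FAST s → s=60. Stack: []
LOAD_FAST_LOAD_FAST a,a → push 29,29. Stack: [29, 29]
BINARY_OP | → 29 | 29 = 29. Stack: [29]
LOAD_FAST s → push 60. Stack: [29, 60]
BINARY_OP * → 29 * 60 = 1740. Stack: [1740]
STORE_FAST v → v=1740. Stack: []
LOAD_FAST_LOAD_FAST x,x → push -2,-2. Stack: [-2, -2]
BINARY_OP + → -2 + -2 = -4. Stack: [-4]
LOAD_FAST t → push 58. Stack: [-4, 58]
BINARY_OP - → -4 - 58 = -62. Stack: [-62]
STORE_FAST z → z=-62. Stack: []
LOAD_FAST a → push 29. Stack: [29]
LOAD_CONST → push 8. Stack: [29, 8]
BINARY_OP * → 29 * 8 = 232. Stack: [232]
LOAD_FAST_LOAD_FAST v,b → push 1740,-1. Stack: [232, 1740, -1]
BINARY_OP % → 1740 % -1 = 0. Stack: [232, 0]
BINARY_OP ^ → 232 ^ 0 = 232. Stack: [232]
STORE_FAST u → u=232. Stack: []
LOAD_FAST u → push 232. Stack: [232]
RETURN_VALUE → return 232.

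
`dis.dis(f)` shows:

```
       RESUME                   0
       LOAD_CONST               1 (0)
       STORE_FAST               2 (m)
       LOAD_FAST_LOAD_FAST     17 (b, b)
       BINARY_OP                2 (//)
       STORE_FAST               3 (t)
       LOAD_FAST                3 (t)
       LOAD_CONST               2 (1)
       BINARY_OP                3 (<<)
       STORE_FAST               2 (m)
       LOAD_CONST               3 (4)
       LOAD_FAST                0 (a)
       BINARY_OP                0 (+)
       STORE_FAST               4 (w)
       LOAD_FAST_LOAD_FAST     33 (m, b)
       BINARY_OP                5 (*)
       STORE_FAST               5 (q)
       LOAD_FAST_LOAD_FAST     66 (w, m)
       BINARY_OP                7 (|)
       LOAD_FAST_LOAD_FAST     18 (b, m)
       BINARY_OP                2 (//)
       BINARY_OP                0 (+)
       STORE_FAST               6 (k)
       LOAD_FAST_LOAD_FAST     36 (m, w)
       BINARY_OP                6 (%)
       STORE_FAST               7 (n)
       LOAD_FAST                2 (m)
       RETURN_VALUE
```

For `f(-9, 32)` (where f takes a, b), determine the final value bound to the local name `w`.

-5

LOAD_CONST → push 0. Stack: [0]
STORE_FAST m → m=0. Stack: []
LOAD_FAST_LOAD_FAST b,b → push 32,32. Stack: [32, 32]
BINARY_OP // → 32 // 32 = 1. Stack: [1]
STORE_FAST t → t=1. Stack: []
LOAD_FAST t → push 1. Stack: [1]
LOAD_CONST → push 1. Stack: [1, 1]
BINARY_OP << → 1 << 1 = 2. Stack: [2]
STORE_FAST m → m=2. Stack: []
LOAD_CONST → push 4. Stack: [4]
LOAD_FAST a → push -9. Stack: [4, -9]
BINARY_OP + → 4 + -9 = -5. Stack: [-5]
STORE_FAST w → w=-5. Stack: []
LOAD_FAST_LOAD_FAST m,b → push 2,32. Stack: [2, 32]
BINARY_OP * → 2 * 32 = 64. Stack: [64]
STORE_FAST q → q=64. Stack: []
LOAD_FAST_LOAD_FAST w,m → push -5,2. Stack: [-5, 2]
BINARY_OP | → -5 | 2 = -5. Stack: [-5]
LOAD_FAST_LOAD_FAST b,m → push 32,2. Stack: [-5, 32, 2]
BINARY_OP // → 32 // 2 = 16. Stack: [-5, 16]
BINARY_OP + → -5 + 16 = 11. Stack: [11]
STORE_FAST k → k=11. Stack: []
LOAD_FAST_LOAD_FAST m,w → push 2,-5. Stack: [2, -5]
BINARY_OP % → 2 % -5 = -3. Stack: [-3]
STORE_FAST n → n=-3. Stack: []
LOAD_FAST m → push 2. Stack: [2]
RETURN_VALUE → return 2.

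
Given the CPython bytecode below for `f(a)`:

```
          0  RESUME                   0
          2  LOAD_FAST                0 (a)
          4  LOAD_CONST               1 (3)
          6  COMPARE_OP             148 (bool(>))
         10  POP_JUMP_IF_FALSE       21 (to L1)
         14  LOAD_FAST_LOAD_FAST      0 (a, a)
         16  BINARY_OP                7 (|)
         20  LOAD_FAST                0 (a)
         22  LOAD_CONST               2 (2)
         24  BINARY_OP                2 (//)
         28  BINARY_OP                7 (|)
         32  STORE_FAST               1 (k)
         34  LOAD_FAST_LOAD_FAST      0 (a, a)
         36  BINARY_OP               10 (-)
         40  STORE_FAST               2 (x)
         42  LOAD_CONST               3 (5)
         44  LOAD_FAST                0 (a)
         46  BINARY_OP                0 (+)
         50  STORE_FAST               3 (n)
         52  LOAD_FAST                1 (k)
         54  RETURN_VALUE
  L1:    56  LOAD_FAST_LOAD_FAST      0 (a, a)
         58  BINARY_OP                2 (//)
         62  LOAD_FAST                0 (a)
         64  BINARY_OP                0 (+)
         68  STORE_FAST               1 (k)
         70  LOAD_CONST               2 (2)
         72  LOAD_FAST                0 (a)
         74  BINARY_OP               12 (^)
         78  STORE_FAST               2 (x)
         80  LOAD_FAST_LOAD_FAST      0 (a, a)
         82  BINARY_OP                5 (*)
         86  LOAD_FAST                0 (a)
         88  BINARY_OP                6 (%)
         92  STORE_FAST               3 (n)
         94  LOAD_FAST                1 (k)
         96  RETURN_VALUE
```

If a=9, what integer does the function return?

LOAD_FAST a → push 9. Stack: [9]
LOAD_CONST → push 3. Stack: [9, 3]
COMPARE_OP bool(>) → 9 vs 3 = True. Stack: [True]
POP_JUMP_IF_FALSE → pop True; no jump. Stack: []
LOAD_FAST_LOAD_FAST a,a → push 9,9. Stack: [9, 9]
BINARY_OP | → 9 | 9 = 9. Stack: [9]
LOAD_FAST a → push 9. Stack: [9, 9]
LOAD_CONST → push 2. Stack: [9, 9, 2]
BINARY_OP // → 9 // 2 = 4. Stack: [9, 4]
BINARY_OP | → 9 | 4 = 13. Stack: [13]
STORE_FAST k → k=13. Stack: []
LOAD_FAST_LOAD_FAST a,a → push 9,9. Stack: [9, 9]
BINARY_OP - → 9 - 9 = 0. Stack: [0]
STORE_FAST x → x=0. Stack: []
LOAD_CONST → push 5. Stack: [5]
LOAD_FAST a → push 9. Stack: [5, 9]
BINARY_OP + → 5 + 9 = 14. Stack: [14]
STORE_FAST n → n=14. Stack: []
LOAD_FAST k → push 13. Stack: [13]
RETURN_VALUE → return 13.

13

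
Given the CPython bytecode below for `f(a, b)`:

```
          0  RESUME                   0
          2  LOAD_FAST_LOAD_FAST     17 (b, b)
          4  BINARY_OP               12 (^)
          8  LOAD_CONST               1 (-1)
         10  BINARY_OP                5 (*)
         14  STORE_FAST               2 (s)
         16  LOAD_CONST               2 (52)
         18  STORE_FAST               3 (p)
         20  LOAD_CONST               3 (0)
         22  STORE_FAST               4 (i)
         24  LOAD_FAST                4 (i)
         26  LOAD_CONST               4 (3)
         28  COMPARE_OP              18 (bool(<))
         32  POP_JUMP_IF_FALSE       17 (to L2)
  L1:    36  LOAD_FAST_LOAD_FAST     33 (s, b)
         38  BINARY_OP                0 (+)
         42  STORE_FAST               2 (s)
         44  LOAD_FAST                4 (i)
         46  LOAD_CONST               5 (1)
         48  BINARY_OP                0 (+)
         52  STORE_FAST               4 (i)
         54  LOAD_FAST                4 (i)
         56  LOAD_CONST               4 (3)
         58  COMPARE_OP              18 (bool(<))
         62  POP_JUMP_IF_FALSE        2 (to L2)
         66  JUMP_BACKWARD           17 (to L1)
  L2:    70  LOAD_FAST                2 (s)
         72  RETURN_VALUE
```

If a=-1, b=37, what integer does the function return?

LOAD_FAST_LOAD_FAST b,b → push 37,37. Stack: [37, 37]
BINARY_OP ^ → 37 ^ 37 = 0. Stack: [0]
LOAD_CONST → push -1. Stack: [0, -1]
BINARY_OP * → 0 * -1 = 0. Stack: [0]
STORE_FAST s → s=0. Stack: []
LOAD_CONST → push 52. Stack: [52]
STORE_FAST p → p=52. Stack: []
LOAD_CONST → push 0. Stack: [0]
STORE_FAST i → i=0. Stack: []
LOAD_FAST i → push 0. Stack: [0]
LOAD_CONST → push 3. Stack: [0, 3]
COMPARE_OP bool(<) → 0 vs 3 = True. Stack: [True]
POP_JUMP_IF_FALSE → pop True; no jump. Stack: []
LOAD_FAST_LOAD_FAST s,b → push 0,37. Stack: [0, 37]
BINARY_OP + → 0 + 37 = 37. Stack: [37]
STORE_FAST s → s=37. Stack: []
LOAD_FAST i → push 0. Stack: [0]
LOAD_CONST → push 1. Stack: [0, 1]
BINARY_OP + → 0 + 1 = 1. Stack: [1]
STORE_FAST i → i=1. Stack: []
LOAD_FAST i → push 1. Stack: [1]
LOAD_CONST → push 3. Stack: [1, 3]
COMPARE_OP bool(<) → 1 vs 3 = True. Stack: [True]
POP_JUMP_IF_FALSE → pop True; no jump. Stack: []
LOAD_FAST_LOAD_FAST s,b → push 37,37. Stack: [37, 37]
BINARY_OP + → 37 + 37 = 74. Stack: [74]
STORE_FAST s → s=74. Stack: []
LOAD_FAST i → push 1. Stack: [1]
LOAD_CONST → push 1. Stack: [1, 1]
BINARY_OP + → 1 + 1 = 2. Stack: [2]
STORE_FAST i → i=2. Stack: []
LOAD_FAST i → push 2. Stack: [2]
LOAD_CONST → push 3. Stack: [2, 3]
COMPARE_OP bool(<) → 2 vs 3 = True. Stack: [True]
POP_JUMP_IF_FALSE → pop True; no jump. Stack: []
LOAD_FAST_LOAD_FAST s,b → push 74,37. Stack: [74, 37]
BINARY_OP + → 74 + 37 = 111. Stack: [111]
STORE_FAST s → s=111. Stack: []
LOAD_FAST i → push 2. Stack: [2]
LOAD_CONST → push 1. Stack: [2, 1]
BINARY_OP + → 2 + 1 = 3. Stack: [3]
STORE_FAST i → i=3. Stack: []
LOAD_FAST i → push 3. Stack: [3]
LOAD_CONST → push 3. Stack: [3, 3]
COMPARE_OP bool(<) → 3 vs 3 = False. Stack: [False]
POP_JUMP_IF_FALSE → pop False; jump. Stack: []
LOAD_FAST s → push 111. Stack: [111]
RETURN_VALUE → return 111.

111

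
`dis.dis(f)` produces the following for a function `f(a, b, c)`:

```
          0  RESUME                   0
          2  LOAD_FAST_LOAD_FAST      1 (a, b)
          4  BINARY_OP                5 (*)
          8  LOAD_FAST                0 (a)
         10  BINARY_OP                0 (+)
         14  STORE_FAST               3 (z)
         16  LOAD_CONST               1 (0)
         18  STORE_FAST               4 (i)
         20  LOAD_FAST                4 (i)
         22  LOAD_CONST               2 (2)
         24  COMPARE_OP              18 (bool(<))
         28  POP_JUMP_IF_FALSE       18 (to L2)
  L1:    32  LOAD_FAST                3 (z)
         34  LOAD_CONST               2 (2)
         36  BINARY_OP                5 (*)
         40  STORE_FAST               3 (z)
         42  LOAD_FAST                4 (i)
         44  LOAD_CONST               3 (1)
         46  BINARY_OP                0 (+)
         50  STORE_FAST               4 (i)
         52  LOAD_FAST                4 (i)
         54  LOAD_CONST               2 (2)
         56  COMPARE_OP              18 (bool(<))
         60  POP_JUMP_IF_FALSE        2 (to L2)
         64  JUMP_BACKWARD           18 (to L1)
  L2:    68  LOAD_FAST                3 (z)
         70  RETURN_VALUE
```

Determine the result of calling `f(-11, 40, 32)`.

-1804

LOAD_FAST_LOAD_FAST a,b → push -11,40. Stack: [-11, 40]
BINARY_OP * → -11 * 40 = -440. Stack: [-440]
LOAD_FAST a → push -11. Stack: [-440, -11]
BINARY_OP + → -440 + -11 = -451. Stack: [-451]
STORE_FAST z → z=-451. Stack: []
LOAD_CONST → push 0. Stack: [0]
STORE_FAST i → i=0. Stack: []
LOAD_FAST i → push 0. Stack: [0]
LOAD_CONST → push 2. Stack: [0, 2]
COMPARE_OP bool(<) → 0 vs 2 = True. Stack: [True]
POP_JUMP_IF_FALSE → pop True; no jump. Stack: []
LOAD_FAST z → push -451. Stack: [-451]
LOAD_CONST → push 2. Stack: [-451, 2]
BINARY_OP * → -451 * 2 = -902. Stack: [-902]
STORE_FAST z → z=-902. Stack: []
LOAD_FAST i → push 0. Stack: [0]
LOAD_CONST → push 1. Stack: [0, 1]
BINARY_OP + → 0 + 1 = 1. Stack: [1]
STORE_FAST i → i=1. Stack: []
LOAD_FAST i → push 1. Stack: [1]
LOAD_CONST → push 2. Stack: [1, 2]
COMPARE_OP bool(<) → 1 vs 2 = True. Stack: [True]
POP_JUMP_IF_FALSE → pop True; no jump. Stack: []
LOAD_FAST z → push -902. Stack: [-902]
LOAD_CONST → push 2. Stack: [-902, 2]
BINARY_OP * → -902 * 2 = -1804. Stack: [-1804]
STORE_FAST z → z=-1804. Stack: []
LOAD_FAST i → push 1. Stack: [1]
LOAD_CONST → push 1. Stack: [1, 1]
BINARY_OP + → 1 + 1 = 2. Stack: [2]
STORE_FAST i → i=2. Stack: []
LOAD_FAST i → push 2. Stack: [2]
LOAD_CONST → push 2. Stack: [2, 2]
COMPARE_OP bool(<) → 2 vs 2 = False. Stack: [False]
POP_JUMP_IF_FALSE → pop False; jump. Stack: []
LOAD_FAST z → push -1804. Stack: [-1804]
RETURN_VALUE → return -1804.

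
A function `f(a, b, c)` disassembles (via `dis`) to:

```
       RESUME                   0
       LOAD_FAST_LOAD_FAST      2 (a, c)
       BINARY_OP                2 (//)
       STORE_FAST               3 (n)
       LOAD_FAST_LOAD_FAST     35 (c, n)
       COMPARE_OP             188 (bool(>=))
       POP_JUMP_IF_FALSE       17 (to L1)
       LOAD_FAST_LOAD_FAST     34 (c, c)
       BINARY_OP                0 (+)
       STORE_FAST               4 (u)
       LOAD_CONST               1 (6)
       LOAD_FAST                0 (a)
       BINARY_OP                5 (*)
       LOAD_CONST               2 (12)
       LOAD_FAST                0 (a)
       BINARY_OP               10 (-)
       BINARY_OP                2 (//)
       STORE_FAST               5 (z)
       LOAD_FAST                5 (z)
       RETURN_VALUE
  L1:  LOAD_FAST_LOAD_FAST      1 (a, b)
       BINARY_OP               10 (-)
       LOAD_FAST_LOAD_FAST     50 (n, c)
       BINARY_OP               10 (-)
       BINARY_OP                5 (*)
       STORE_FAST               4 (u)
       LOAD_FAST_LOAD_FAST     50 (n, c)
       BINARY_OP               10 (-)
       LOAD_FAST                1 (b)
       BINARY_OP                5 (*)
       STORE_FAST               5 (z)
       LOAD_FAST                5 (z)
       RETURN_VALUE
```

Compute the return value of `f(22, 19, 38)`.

LOAD_FAST_LOAD_FAST a,c → push 22,38. Stack: [22, 38]
BINARY_OP // → 22 // 38 = 0. Stack: [0]
STORE_FAST n → n=0. Stack: []
LOAD_FAST_LOAD_FAST c,n → push 38,0. Stack: [38, 0]
COMPARE_OP bool(>=) → 38 vs 0 = True. Stack: [True]
POP_JUMP_IF_FALSE → pop True; no jump. Stack: []
LOAD_FAST_LOAD_FAST c,c → push 38,38. Stack: [38, 38]
BINARY_OP + → 38 + 38 = 76. Stack: [76]
STORE_FAST u → u=76. Stack: []
LOAD_CONST → push 6. Stack: [6]
LOAD_FAST a → push 22. Stack: [6, 22]
BINARY_OP * → 6 * 22 = 132. Stack: [132]
LOAD_CONST → push 12. Stack: [132, 12]
LOAD_FAST a → push 22. Stack: [132, 12, 22]
BINARY_OP - → 12 - 22 = -10. Stack: [132, -10]
BINARY_OP // → 132 // -10 = -14. Stack: [-14]
STORE_FAST z → z=-14. Stack: []
LOAD_FAST z → push -14. Stack: [-14]
RETURN_VALUE → return -14.

-14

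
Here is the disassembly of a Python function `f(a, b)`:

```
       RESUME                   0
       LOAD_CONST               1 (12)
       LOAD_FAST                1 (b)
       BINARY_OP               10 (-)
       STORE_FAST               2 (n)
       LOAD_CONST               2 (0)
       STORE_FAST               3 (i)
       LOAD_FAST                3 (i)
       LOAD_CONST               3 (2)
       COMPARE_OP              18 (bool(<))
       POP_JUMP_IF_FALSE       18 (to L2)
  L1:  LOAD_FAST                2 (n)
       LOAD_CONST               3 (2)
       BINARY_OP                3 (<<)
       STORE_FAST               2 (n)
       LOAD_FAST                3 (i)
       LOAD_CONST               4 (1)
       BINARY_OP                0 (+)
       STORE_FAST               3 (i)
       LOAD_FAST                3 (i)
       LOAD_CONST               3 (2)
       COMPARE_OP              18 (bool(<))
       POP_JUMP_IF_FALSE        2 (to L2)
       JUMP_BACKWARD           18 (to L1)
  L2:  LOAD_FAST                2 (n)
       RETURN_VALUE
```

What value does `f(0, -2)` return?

LOAD_CONST → push 12. Stack: [12]
LOAD_FAST b → push -2. Stack: [12, -2]
BINARY_OP - → 12 - -2 = 14. Stack: [14]
STORE_FAST n → n=14. Stack: []
LOAD_CONST → push 0. Stack: [0]
STORE_FAST i → i=0. Stack: []
LOAD_FAST i → push 0. Stack: [0]
LOAD_CONST → push 2. Stack: [0, 2]
COMPARE_OP bool(<) → 0 vs 2 = True. Stack: [True]
POP_JUMP_IF_FALSE → pop True; no jump. Stack: []
LOAD_FAST n → push 14. Stack: [14]
LOAD_CONST → push 2. Stack: [14, 2]
BINARY_OP << → 14 << 2 = 56. Stack: [56]
STORE_FAST n → n=56. Stack: []
LOAD_FAST i → push 0. Stack: [0]
LOAD_CONST → push 1. Stack: [0, 1]
BINARY_OP + → 0 + 1 = 1. Stack: [1]
STORE_FAST i → i=1. Stack: []
LOAD_FAST i → push 1. Stack: [1]
LOAD_CONST → push 2. Stack: [1, 2]
COMPARE_OP bool(<) → 1 vs 2 = True. Stack: [True]
POP_JUMP_IF_FALSE → pop True; no jump. Stack: []
LOAD_FAST n → push 56. Stack: [56]
LOAD_CONST → push 2. Stack: [56, 2]
BINARY_OP << → 56 << 2 = 224. Stack: [224]
STORE_FAST n → n=224. Stack: []
LOAD_FAST i → push 1. Stack: [1]
LOAD_CONST → push 1. Stack: [1, 1]
BINARY_OP + → 1 + 1 = 2. Stack: [2]
STORE_FAST i → i=2. Stack: []
LOAD_FAST i → push 2. Stack: [2]
LOAD_CONST → push 2. Stack: [2, 2]
COMPARE_OP bool(<) → 2 vs 2 = False. Stack: [False]
POP_JUMP_IF_FALSE → pop False; jump. Stack: []
LOAD_FAST n → push 224. Stack: [224]
RETURN_VALUE → return 224.

224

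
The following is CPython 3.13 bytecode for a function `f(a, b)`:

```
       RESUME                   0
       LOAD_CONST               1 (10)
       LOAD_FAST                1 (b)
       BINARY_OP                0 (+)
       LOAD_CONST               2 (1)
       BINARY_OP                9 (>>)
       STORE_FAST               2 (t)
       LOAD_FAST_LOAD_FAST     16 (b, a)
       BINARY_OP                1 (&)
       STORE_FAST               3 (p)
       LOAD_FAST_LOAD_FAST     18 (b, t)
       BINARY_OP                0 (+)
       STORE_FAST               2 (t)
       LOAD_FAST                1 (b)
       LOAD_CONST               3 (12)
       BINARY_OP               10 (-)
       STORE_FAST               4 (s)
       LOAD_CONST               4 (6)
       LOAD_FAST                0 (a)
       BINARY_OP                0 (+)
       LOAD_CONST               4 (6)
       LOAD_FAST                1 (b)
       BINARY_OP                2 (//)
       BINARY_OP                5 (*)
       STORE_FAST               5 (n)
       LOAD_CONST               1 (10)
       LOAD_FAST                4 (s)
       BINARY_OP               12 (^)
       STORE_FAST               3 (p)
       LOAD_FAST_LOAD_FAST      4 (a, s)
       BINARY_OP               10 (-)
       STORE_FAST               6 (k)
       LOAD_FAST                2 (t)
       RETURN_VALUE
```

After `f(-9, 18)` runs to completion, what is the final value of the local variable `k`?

LOAD_CONST → push 10. Stack: [10]
LOAD_FAST b → push 18. Stack: [10, 18]
BINARY_OP + → 10 + 18 = 28. Stack: [28]
LOAD_CONST → push 1. Stack: [28, 1]
BINARY_OP >> → 28 >> 1 = 14. Stack: [14]
STORE_FAST t → t=14. Stack: []
LOAD_FAST_LOAD_FAST b,a → push 18,-9. Stack: [18, -9]
BINARY_OP & → 18 & -9 = 18. Stack: [18]
STORE_FAST p → p=18. Stack: []
LOAD_FAST_LOAD_FAST b,t → push 18,14. Stack: [18, 14]
BINARY_OP + → 18 + 14 = 32. Stack: [32]
STORE_FAST t → t=32. Stack: []
LOAD_FAST b → push 18. Stack: [18]
LOAD_CONST → push 12. Stack: [18, 12]
BINARY_OP - → 18 - 12 = 6. Stack: [6]
STORE_FAST s → s=6. Stack: []
LOAD_CONST → push 6. Stack: [6]
LOAD_FAST a → push -9. Stack: [6, -9]
BINARY_OP + → 6 + -9 = -3. Stack: [-3]
LOAD_CONST → push 6. Stack: [-3, 6]
LOAD_FAST b → push 18. Stack: [-3, 6, 18]
BINARY_OP // → 6 // 18 = 0. Stack: [-3, 0]
BINARY_OP * → -3 * 0 = 0. Stack: [0]
STORE_FAST n → n=0. Stack: []
LOAD_CONST → push 10. Stack: [10]
LOAD_FAST s → push 6. Stack: [10, 6]
BINARY_OP ^ → 10 ^ 6 = 12. Stack: [12]
STORE_FAST p → p=12. Stack: []
LOAD_FAST_LOAD_FAST a,s → push -9,6. Stack: [-9, 6]
BINARY_OP - → -9 - 6 = -15. Stack: [-15]
STORE_FAST k → k=-15. Stack: []
LOAD_FAST t → push 32. Stack: [32]
RETURN_VALUE → return 32.

-15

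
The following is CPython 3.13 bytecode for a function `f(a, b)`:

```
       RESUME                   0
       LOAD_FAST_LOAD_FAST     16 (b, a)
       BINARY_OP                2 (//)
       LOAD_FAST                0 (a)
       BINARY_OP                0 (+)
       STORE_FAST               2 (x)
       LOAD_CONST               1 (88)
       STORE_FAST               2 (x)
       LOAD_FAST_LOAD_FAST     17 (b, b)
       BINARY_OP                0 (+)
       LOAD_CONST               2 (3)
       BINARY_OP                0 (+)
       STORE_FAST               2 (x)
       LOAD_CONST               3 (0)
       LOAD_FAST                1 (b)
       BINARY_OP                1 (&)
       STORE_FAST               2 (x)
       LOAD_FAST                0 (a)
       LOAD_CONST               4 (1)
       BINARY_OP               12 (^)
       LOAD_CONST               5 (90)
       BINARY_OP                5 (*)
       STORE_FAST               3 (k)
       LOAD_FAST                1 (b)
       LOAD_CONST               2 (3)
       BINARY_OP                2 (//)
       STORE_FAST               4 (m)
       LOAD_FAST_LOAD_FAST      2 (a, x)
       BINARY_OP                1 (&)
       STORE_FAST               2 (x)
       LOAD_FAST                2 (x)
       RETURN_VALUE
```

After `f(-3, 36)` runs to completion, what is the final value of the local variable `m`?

12

LOAD_FAST_LOAD_FAST b,a → push 36,-3. Stack: [36, -3]
BINARY_OP // → 36 // -3 = -12. Stack: [-12]
LOAD_FAST a → push -3. Stack: [-12, -3]
BINARY_OP + → -12 + -3 = -15. Stack: [-15]
STORE_FAST x → x=-15. Stack: []
LOAD_CONST → push 88. Stack: [88]
STORE_FAST x → x=88. Stack: []
LOAD_FAST_LOAD_FAST b,b → push 36,36. Stack: [36, 36]
BINARY_OP + → 36 + 36 = 72. Stack: [72]
LOAD_CONST → push 3. Stack: [72, 3]
BINARY_OP + → 72 + 3 = 75. Stack: [75]
STORE_FAST x → x=75. Stack: []
LOAD_CONST → push 0. Stack: [0]
LOAD_FAST b → push 36. Stack: [0, 36]
BINARY_OP & → 0 & 36 = 0. Stack: [0]
STORE_FAST x → x=0. Stack: []
LOAD_FAST a → push -3. Stack: [-3]
LOAD_CONST → push 1. Stack: [-3, 1]
BINARY_OP ^ → -3 ^ 1 = -4. Stack: [-4]
LOAD_CONST → push 90. Stack: [-4, 90]
BINARY_OP * → -4 * 90 = -360. Stack: [-360]
STORE_FAST k → k=-360. Stack: []
LOAD_FAST b → push 36. Stack: [36]
LOAD_CONST → push 3. Stack: [36, 3]
BINARY_OP // → 36 // 3 = 12. Stack: [12]
STORE_FAST m → m=12. Stack: []
LOAD_FAST_LOAD_FAST a,x → push -3,0. Stack: [-3, 0]
BINARY_OP & → -3 & 0 = 0. Stack: [0]
STORE_FAST x → x=0. Stack: []
LOAD_FAST x → push 0. Stack: [0]
RETURN_VALUE → return 0.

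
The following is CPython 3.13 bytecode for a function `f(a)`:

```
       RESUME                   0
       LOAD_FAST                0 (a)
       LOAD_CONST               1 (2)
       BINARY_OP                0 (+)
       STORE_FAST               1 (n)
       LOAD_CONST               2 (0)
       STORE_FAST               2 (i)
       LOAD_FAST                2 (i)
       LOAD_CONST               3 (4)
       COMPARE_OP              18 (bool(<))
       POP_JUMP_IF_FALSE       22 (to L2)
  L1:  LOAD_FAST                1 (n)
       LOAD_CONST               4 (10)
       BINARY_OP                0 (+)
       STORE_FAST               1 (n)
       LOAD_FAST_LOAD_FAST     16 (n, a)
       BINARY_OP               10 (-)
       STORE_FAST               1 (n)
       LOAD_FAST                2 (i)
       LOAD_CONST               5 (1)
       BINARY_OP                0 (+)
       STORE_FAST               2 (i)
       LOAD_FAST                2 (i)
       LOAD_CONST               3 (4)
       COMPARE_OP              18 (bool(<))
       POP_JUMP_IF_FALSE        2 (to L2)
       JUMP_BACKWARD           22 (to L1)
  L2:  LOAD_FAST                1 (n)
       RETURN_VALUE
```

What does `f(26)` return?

-36

LOAD_FAST a → push 26
LOAD_CONST → push 2
BINARY_OP + → 26 + 2 = 28
STORE_FAST n → n=28
LOAD_CONST → push 0
STORE_FAST i → i=0
LOAD_FAST i → push 0
LOAD_CONST → push 4
COMPARE_OP bool(<) → 0 vs 4 = True
POP_JUMP_IF_FALSE → pop True; no jump
LOAD_FAST n → push 28
LOAD_CONST → push 10
BINARY_OP + → 28 + 10 = 38
STORE_FAST n → n=38
LOAD_FAST_LOAD_FAST n,a → push 38,26
BINARY_OP - → 38 - 26 = 12
STORE_FAST n → n=12
LOAD_FAST i → push 0
LOAD_CONST → push 1
BINARY_OP + → 0 + 1 = 1
STORE_FAST i → i=1
LOAD_FAST i → push 1
LOAD_CONST → push 4
COMPARE_OP bool(<) → 1 vs 4 = True
POP_JUMP_IF_FALSE → pop True; no jump
LOAD_FAST n → push 12
LOAD_CONST → push 10
BINARY_OP + → 12 + 10 = 22
STORE_FAST n → n=22
LOAD_FAST_LOAD_FAST n,a → push 22,26
BINARY_OP - → 22 - 26 = -4
STORE_FAST n → n=-4
LOAD_FAST i → push 1
LOAD_CONST → push 1
BINARY_OP + → 1 + 1 = 2
STORE_FAST i → i=2
LOAD_FAST i → push 2
LOAD_CONST → push 4
COMPARE_OP bool(<) → 2 vs 4 = True
POP_JUMP_IF_FALSE → pop True; no jump
LOAD_FAST n → push -4
LOAD_CONST → push 10
BINARY_OP + → -4 + 10 = 6
STORE_FAST n → n=6
LOAD_FAST_LOAD_FAST n,a → push 6,26
BINARY_OP - → 6 - 26 = -20
STORE_FAST n → n=-20
LOAD_FAST i → push 2
LOAD_CONST → push 1
BINARY_OP + → 2 + 1 = 3
STORE_FAST i → i=3
LOAD_FAST i → push 3
LOAD_CONST → push 4
COMPARE_OP bool(<) → 3 vs 4 = True
POP_JUMP_IF_FALSE → pop True; no jump
LOAD_FAST n → push -20
LOAD_CONST → push 10
BINARY_OP + → -20 + 10 = -10
STORE_FAST n → n=-10
LOAD_FAST_LOAD_FAST n,a → push -10,26
BINARY_OP - → -10 - 26 = -36
STORE_FAST n → n=-36
LOAD_FAST i → push 3
LOAD_CONST → push 1
BINARY_OP + → 3 + 1 = 4
STORE_FAST i → i=4
LOAD_FAST i → push 4
LOAD_CONST → push 4
COMPARE_OP bool(<) → 4 vs 4 = False
POP_JUMP_IF_FALSE → pop False; jump
LOAD_FAST n → push -36
RETURN_VALUE → return -36.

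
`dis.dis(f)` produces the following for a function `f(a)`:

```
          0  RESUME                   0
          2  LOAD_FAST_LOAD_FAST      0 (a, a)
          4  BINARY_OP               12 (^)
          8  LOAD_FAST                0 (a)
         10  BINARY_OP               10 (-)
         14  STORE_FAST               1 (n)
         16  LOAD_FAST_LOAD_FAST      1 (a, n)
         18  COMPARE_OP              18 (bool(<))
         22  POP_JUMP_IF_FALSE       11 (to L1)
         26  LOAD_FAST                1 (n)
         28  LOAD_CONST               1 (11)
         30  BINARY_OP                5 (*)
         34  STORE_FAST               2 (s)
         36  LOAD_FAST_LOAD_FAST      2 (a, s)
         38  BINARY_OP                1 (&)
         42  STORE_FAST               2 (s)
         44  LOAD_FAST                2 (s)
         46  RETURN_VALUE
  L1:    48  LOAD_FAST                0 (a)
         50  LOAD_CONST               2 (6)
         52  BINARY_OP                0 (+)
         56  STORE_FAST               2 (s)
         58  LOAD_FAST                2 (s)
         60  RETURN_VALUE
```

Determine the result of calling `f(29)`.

35

LOAD_FAST_LOAD_FAST a,a → push 29,29. Stack: [29, 29]
BINARY_OP ^ → 29 ^ 29 = 0. Stack: [0]
LOAD_FAST a → push 29. Stack: [0, 29]
BINARY_OP - → 0 - 29 = -29. Stack: [-29]
STORE_FAST n → n=-29. Stack: []
LOAD_FAST_LOAD_FAST a,n → push 29,-29. Stack: [29, -29]
COMPARE_OP bool(<) → 29 vs -29 = False. Stack: [False]
POP_JUMP_IF_FALSE → pop False; jump. Stack: []
LOAD_FAST a → push 29. Stack: [29]
LOAD_CONST → push 6. Stack: [29, 6]
BINARY_OP + → 29 + 6 = 35. Stack: [35]
STORE_FAST s → s=35. Stack: []
LOAD_FAST s → push 35. Stack: [35]
RETURN_VALUE → return 35.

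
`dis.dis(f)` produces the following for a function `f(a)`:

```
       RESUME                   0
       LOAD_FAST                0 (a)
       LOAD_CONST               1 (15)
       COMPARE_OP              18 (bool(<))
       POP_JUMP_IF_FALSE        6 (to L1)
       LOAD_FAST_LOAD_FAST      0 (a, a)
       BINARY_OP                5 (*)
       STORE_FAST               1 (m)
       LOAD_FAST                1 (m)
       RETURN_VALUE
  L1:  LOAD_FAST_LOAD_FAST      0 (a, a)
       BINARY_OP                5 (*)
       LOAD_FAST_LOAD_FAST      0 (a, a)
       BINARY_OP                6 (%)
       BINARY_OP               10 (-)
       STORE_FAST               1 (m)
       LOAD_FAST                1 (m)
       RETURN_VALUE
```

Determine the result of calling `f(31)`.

LOAD_FAST a → push 31. Stack: [31]
LOAD_CONST → push 15. Stack: [31, 15]
COMPARE_OP bool(<) → 31 vs 15 = False. Stack: [False]
POP_JUMP_IF_FALSE → pop False; jump. Stack: []
LOAD_FAST_LOAD_FAST a,a → push 31,31. Stack: [31, 31]
BINARY_OP * → 31 * 31 = 961. Stack: [961]
LOAD_FAST_LOAD_FAST a,a → push 31,31. Stack: [961, 31, 31]
BINARY_OP % → 31 % 31 = 0. Stack: [961, 0]
BINARY_OP - → 961 - 0 = 961. Stack: [961]
STORE_FAST m → m=961. Stack: []
LOAD_FAST m → push 961. Stack: [961]
RETURN_VALUE → return 961.

961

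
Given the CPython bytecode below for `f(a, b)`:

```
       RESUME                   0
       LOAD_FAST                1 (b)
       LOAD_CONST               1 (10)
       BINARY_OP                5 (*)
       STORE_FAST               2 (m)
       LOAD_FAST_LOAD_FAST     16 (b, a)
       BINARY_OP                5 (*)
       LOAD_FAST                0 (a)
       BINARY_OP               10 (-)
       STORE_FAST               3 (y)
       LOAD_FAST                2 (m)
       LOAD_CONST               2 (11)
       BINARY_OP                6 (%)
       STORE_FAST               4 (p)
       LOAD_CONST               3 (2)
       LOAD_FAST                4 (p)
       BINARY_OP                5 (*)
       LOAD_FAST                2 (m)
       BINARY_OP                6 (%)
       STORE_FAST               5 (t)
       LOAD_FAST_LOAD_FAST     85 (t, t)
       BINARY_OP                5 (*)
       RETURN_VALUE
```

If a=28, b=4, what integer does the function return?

LOAD_FAST b → push 4. Stack: [4]
LOAD_CONST → push 10. Stack: [4, 10]
BINARY_OP * → 4 * 10 = 40. Stack: [40]
STORE_FAST m → m=40. Stack: []
LOAD_FAST_LOAD_FAST b,a → push 4,28. Stack: [4, 28]
BINARY_OP * → 4 * 28 = 112. Stack: [112]
LOAD_FAST a → push 28. Stack: [112, 28]
BINARY_OP - → 112 - 28 = 84. Stack: [84]
STORE_FAST y → y=84. Stack: []
LOAD_FAST m → push 40. Stack: [40]
LOAD_CONST → push 11. Stack: [40, 11]
BINARY_OP % → 40 % 11 = 7. Stack: [7]
STORE_FAST p → p=7. Stack: []
LOAD_CONST → push 2. Stack: [2]
LOAD_FAST p → push 7. Stack: [2, 7]
BINARY_OP * → 2 * 7 = 14. Stack: [14]
LOAD_FAST m → push 40. Stack: [14, 40]
BINARY_OP % → 14 % 40 = 14. Stack: [14]
STORE_FAST t → t=14. Stack: []
LOAD_FAST_LOAD_FAST t,t → push 14,14. Stack: [14, 14]
BINARY_OP * → 14 * 14 = 196. Stack: [196]
RETURN_VALUE → return 196.

196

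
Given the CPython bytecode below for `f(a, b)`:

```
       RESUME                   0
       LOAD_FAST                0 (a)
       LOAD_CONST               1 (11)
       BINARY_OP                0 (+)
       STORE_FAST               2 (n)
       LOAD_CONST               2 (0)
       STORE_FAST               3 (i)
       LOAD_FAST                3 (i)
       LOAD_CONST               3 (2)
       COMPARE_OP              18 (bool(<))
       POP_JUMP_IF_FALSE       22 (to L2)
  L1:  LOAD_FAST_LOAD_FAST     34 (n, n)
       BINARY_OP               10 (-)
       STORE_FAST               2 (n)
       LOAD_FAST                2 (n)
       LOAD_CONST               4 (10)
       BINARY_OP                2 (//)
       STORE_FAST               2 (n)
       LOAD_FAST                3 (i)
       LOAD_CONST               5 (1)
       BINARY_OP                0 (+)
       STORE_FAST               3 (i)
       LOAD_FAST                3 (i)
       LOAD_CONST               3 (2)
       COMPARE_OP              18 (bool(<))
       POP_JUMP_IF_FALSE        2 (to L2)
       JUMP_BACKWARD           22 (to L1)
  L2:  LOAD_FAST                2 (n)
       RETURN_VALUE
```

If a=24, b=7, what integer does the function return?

LOAD_FAST a → push 24. Stack: [24]
LOAD_CONST → push 11. Stack: [24, 11]
BINARY_OP + → 24 + 11 = 35. Stack: [35]
STORE_FAST n → n=35. Stack: []
LOAD_CONST → push 0. Stack: [0]
STORE_FAST i → i=0. Stack: []
LOAD_FAST i → push 0. Stack: [0]
LOAD_CONST → push 2. Stack: [0, 2]
COMPARE_OP bool(<) → 0 vs 2 = True. Stack: [True]
POP_JUMP_IF_FALSE → pop True; no jump. Stack: []
LOAD_FAST_LOAD_FAST n,n → push 35,35. Stack: [35, 35]
BINARY_OP - → 35 - 35 = 0. Stack: [0]
STORE_FAST n → n=0. Stack: []
LOAD_FAST n → push 0. Stack: [0]
LOAD_CONST → push 10. Stack: [0, 10]
BINARY_OP // → 0 // 10 = 0. Stack: [0]
STORE_FAST n → n=0. Stack: []
LOAD_FAST i → push 0. Stack: [0]
LOAD_CONST → push 1. Stack: [0, 1]
BINARY_OP + → 0 + 1 = 1. Stack: [1]
STORE_FAST i → i=1. Stack: []
LOAD_FAST i → push 1. Stack: [1]
LOAD_CONST → push 2. Stack: [1, 2]
COMPARE_OP bool(<) → 1 vs 2 = True. Stack: [True]
POP_JUMP_IF_FALSE → pop True; no jump. Stack: []
LOAD_FAST_LOAD_FAST n,n → push 0,0. Stack: [0, 0]
BINARY_OP - → 0 - 0 = 0. Stack: [0]
STORE_FAST n → n=0. Stack: []
LOAD_FAST n → push 0. Stack: [0]
LOAD_CONST → push 10. Stack: [0, 10]
BINARY_OP // → 0 // 10 = 0. Stack: [0]
STORE_FAST n → n=0. Stack: []
LOAD_FAST i → push 1. Stack: [1]
LOAD_CONST → push 1. Stack: [1, 1]
BINARY_OP + → 1 + 1 = 2. Stack: [2]
STORE_FAST i → i=2. Stack: []
LOAD_FAST i → push 2. Stack: [2]
LOAD_CONST → push 2. Stack: [2, 2]
COMPARE_OP bool(<) → 2 vs 2 = False. Stack: [False]
POP_JUMP_IF_FALSE → pop False; jump. Stack: []
LOAD_FAST n → push 0. Stack: [0]
RETURN_VALUE → return 0.

0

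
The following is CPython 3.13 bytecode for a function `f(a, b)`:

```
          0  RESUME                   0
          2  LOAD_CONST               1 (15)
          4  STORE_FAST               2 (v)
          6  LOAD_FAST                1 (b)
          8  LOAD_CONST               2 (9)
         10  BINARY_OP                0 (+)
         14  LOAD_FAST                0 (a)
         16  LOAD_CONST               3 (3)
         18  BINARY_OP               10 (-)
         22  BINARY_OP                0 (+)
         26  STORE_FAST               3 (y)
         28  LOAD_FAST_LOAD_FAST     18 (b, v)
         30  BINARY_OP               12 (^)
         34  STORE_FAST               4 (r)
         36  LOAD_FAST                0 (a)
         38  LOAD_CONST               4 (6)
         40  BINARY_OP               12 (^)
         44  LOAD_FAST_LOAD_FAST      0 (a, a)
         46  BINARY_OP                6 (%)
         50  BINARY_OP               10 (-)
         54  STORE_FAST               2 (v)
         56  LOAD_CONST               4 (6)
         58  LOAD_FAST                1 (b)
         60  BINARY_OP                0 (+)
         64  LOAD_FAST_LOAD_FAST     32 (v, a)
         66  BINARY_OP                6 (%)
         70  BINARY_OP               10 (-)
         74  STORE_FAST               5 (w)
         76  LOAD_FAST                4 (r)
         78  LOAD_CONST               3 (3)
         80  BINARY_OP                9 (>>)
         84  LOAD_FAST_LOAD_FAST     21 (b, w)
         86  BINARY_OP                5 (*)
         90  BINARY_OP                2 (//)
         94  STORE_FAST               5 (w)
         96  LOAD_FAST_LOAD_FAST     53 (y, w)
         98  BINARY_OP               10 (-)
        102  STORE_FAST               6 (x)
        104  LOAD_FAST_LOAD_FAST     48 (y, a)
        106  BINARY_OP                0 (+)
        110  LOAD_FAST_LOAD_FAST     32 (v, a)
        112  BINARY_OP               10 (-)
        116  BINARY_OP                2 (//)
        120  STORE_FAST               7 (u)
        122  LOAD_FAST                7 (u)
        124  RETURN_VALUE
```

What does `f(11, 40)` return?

34

LOAD_CONST → push 15. Stack: [15]
STORE_FAST v → v=15. Stack: []
LOAD_FAST b → push 40. Stack: [40]
LOAD_CONST → push 9. Stack: [40, 9]
BINARY_OP + → 40 + 9 = 49. Stack: [49]
LOAD_FAST a → push 11. Stack: [49, 11]
LOAD_CONST → push 3. Stack: [49, 11, 3]
BINARY_OP - → 11 - 3 = 8. Stack: [49, 8]
BINARY_OP + → 49 + 8 = 57. Stack: [57]
STORE_FAST y → y=57. Stack: []
LOAD_FAST_LOAD_FAST b,v → push 40,15. Stack: [40, 15]
BINARY_OP ^ → 40 ^ 15 = 39. Stack: [39]
STORE_FAST r → r=39. Stack: []
LOAD_FAST a → push 11. Stack: [11]
LOAD_CONST → push 6. Stack: [11, 6]
BINARY_OP ^ → 11 ^ 6 = 13. Stack: [13]
LOAD_FAST_LOAD_FAST a,a → push 11,11. Stack: [13, 11, 11]
BINARY_OP % → 11 % 11 = 0. Stack: [13, 0]
BINARY_OP - → 13 - 0 = 13. Stack: [13]
STORE_FAST v → v=13. Stack: []
LOAD_CONST → push 6. Stack: [6]
LOAD_FAST b → push 40. Stack: [6, 40]
BINARY_OP + → 6 + 40 = 46. Stack: [46]
LOAD_FAST_LOAD_FAST v,a → push 13,11. Stack: [46, 13, 11]
BINARY_OP % → 13 % 11 = 2. Stack: [46, 2]
BINARY_OP - → 46 - 2 = 44. Stack: [44]
STORE_FAST w → w=44. Stack: []
LOAD_FAST r → push 39. Stack: [39]
LOAD_CONST → push 3. Stack: [39, 3]
BINARY_OP >> → 39 >> 3 = 4. Stack: [4]
LOAD_FAST_LOAD_FAST b,w → push 40,44. Stack: [4, 40, 44]
BINARY_OP * → 40 * 44 = 1760. Stack: [4, 1760]
BINARY_OP // → 4 // 1760 = 0. Stack: [0]
STORE_FAST w → w=0. Stack: []
LOAD_FAST_LOAD_FAST y,w → push 57,0. Stack: [57, 0]
BINARY_OP - → 57 - 0 = 57. Stack: [57]
STORE_FAST x → x=57. Stack: []
LOAD_FAST_LOAD_FAST y,a → push 57,11. Stack: [57, 11]
BINARY_OP + → 57 + 11 = 68. Stack: [68]
LOAD_FAST_LOAD_FAST v,a → push 13,11. Stack: [68, 13, 11]
BINARY_OP - → 13 - 11 = 2. Stack: [68, 2]
BINARY_OP // → 68 // 2 = 34. Stack: [34]
STORE_FAST u → u=34. Stack: []
LOAD_FAST u → push 34. Stack: [34]
RETURN_VALUE → return 34.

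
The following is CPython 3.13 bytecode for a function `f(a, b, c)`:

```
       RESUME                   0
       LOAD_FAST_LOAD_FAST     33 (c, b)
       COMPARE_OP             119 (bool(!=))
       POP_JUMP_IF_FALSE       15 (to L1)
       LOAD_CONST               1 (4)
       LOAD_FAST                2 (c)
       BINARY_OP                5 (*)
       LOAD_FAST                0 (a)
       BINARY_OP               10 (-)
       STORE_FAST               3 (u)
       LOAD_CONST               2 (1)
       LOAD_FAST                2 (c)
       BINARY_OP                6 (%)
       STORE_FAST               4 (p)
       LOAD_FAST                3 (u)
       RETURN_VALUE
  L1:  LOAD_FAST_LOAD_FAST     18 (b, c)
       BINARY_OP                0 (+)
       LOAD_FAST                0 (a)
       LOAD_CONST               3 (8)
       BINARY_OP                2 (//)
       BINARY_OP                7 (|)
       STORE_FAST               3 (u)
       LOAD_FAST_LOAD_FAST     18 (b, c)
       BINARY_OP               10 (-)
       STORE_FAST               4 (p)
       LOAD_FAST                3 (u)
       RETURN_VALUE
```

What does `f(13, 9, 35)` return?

LOAD_FAST_LOAD_FAST c,b → push 35,9. Stack: [35, 9]
COMPARE_OP bool(!=) → 35 vs 9 = True. Stack: [True]
POP_JUMP_IF_FALSE → pop True; no jump. Stack: []
LOAD_CONST → push 4. Stack: [4]
LOAD_FAST c → push 35. Stack: [4, 35]
BINARY_OP * → 4 * 35 = 140. Stack: [140]
LOAD_FAST a → push 13. Stack: [140, 13]
BINARY_OP - → 140 - 13 = 127. Stack: [127]
STORE_FAST u → u=127. Stack: []
LOAD_CONST → push 1. Stack: [1]
LOAD_FAST c → push 35. Stack: [1, 35]
BINARY_OP % → 1 % 35 = 1. Stack: [1]
STORE_FAST p → p=1. Stack: []
LOAD_FAST u → push 127. Stack: [127]
RETURN_VALUE → return 127.

127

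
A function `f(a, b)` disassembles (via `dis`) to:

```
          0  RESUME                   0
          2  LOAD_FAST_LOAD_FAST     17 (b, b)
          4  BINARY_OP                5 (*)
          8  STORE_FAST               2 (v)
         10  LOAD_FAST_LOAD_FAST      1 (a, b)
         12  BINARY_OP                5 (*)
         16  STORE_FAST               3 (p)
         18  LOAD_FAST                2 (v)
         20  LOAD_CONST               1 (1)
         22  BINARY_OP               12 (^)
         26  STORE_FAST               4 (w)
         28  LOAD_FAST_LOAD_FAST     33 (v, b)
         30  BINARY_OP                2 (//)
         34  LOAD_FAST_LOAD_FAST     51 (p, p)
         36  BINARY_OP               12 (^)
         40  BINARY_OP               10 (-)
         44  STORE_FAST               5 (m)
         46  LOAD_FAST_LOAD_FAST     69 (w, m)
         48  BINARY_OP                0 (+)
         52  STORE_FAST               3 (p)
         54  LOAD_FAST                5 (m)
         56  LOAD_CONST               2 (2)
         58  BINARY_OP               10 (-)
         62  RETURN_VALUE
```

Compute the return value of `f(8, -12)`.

LOAD_FAST_LOAD_FAST b,b → push -12,-12. Stack: [-12, -12]
BINARY_OP * → -12 * -12 = 144. Stack: [144]
STORE_FAST v → v=144. Stack: []
LOAD_FAST_LOAD_FAST a,b → push 8,-12. Stack: [8, -12]
BINARY_OP * → 8 * -12 = -96. Stack: [-96]
STORE_FAST p → p=-96. Stack: []
LOAD_FAST v → push 144. Stack: [144]
LOAD_CONST → push 1. Stack: [144, 1]
BINARY_OP ^ → 144 ^ 1 = 145. Stack: [145]
STORE_FAST w → w=145. Stack: []
LOAD_FAST_LOAD_FAST v,b → push 144,-12. Stack: [144, -12]
BINARY_OP // → 144 // -12 = -12. Stack: [-12]
LOAD_FAST_LOAD_FAST p,p → push -96,-96. Stack: [-12, -96, -96]
BINARY_OP ^ → -96 ^ -96 = 0. Stack: [-12, 0]
BINARY_OP - → -12 - 0 = -12. Stack: [-12]
STORE_FAST m → m=-12. Stack: []
LOAD_FAST_LOAD_FAST w,m → push 145,-12. Stack: [145, -12]
BINARY_OP + → 145 + -12 = 133. Stack: [133]
STORE_FAST p → p=133. Stack: []
LOAD_FAST m → push -12. Stack: [-12]
LOAD_CONST → push 2. Stack: [-12, 2]
BINARY_OP - → -12 - 2 = -14. Stack: [-14]
RETURN_VALUE → return -14.

-14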